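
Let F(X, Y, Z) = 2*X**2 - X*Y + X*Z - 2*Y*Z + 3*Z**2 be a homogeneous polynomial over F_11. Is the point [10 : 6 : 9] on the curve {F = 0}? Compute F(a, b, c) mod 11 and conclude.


F(10,6,9) ≡ 2 (mod 11); P is NOT on the curve.

Evaluate F(10, 6, 9) term-by-term (mod 11).
  2*X**2 ↦ 2·100·1·1 = 200
  -X*Y ↦ -1·10·6·1 = -60
  X*Z ↦ 1·10·1·9 = 90
  -2*Y*Z ↦ -2·1·6·9 = -108
  3*Z**2 ↦ 3·1·1·81 = 243
Sum: F(10, 6, 9) = (200) + (-60) + (90) + (-108) + (243) = 365.
Reducing mod 11: 365 ≡ 2 (mod 11).
Since F(a, b, c) ≡ 2 ≠ 0 (mod 11), P does NOT lie on the curve.


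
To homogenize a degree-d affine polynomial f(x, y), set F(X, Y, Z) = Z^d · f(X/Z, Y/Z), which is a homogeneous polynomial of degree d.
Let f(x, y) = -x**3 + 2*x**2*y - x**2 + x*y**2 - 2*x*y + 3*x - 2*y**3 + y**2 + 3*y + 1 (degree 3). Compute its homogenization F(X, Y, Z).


F(X, Y, Z) = -X**3 + 2*X**2*Y - X**2*Z + X*Y**2 - 2*X*Y*Z + 3*X*Z**2 - 2*Y**3 + Y**2*Z + 3*Y*Z**2 + Z**3

deg(f) = 3.
Substitute x = X/Z, y = Y/Z into f, then multiply by Z^3.
  monomial -1·x^3·y^0 ↦ -1·X^3·Y^0·Z^0.
  monomial 2·x^2·y^1 ↦ 2·X^2·Y^1·Z^0.
  monomial -1·x^2·y^0 ↦ -1·X^2·Y^0·Z^1.
  monomial 1·x^1·y^2 ↦ 1·X^1·Y^2·Z^0.
  monomial -2·x^1·y^1 ↦ -2·X^1·Y^1·Z^1.
  monomial 3·x^1·y^0 ↦ 3·X^1·Y^0·Z^2.
  monomial -2·x^0·y^3 ↦ -2·X^0·Y^3·Z^0.
  monomial 1·x^0·y^2 ↦ 1·X^0·Y^2·Z^1.
  monomial 3·x^0·y^1 ↦ 3·X^0·Y^1·Z^2.
  monomial 1·x^0·y^0 ↦ 1·X^0·Y^0·Z^3.
Collecting: F(X, Y, Z) = -X**3 + 2*X**2*Y - X**2*Z + X*Y**2 - 2*X*Y*Z + 3*X*Z**2 - 2*Y**3 + Y**2*Z + 3*Y*Z**2 + Z**3.


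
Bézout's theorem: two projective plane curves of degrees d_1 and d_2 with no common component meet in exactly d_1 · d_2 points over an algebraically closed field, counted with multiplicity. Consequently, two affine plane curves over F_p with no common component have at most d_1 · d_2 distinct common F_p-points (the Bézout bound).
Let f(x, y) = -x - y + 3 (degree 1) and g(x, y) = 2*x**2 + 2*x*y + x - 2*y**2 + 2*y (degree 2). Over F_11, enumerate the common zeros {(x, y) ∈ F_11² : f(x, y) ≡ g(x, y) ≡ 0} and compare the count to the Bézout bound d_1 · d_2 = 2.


Common zeros: ∅; count = 0; Bézout bound = 2.

deg(f) = 1, deg(g) = 2, so Bézout bound = 2.
Scan x ∈ F_11. For each x, list the y ∈ F_11 with f(x, y) ≡ 0 and those with g(x, y) ≡ 0 (mod 11); the common zeros in that column are the intersection.
  x = 0: f ≡ 0 at y ∈ {3}; g ≡ 0 at y ∈ {0, 1}; common: ∅.
  x = 1: f ≡ 0 at y ∈ {2}; g ≡ 0 at y ∈ ∅; common: ∅.
  x = 2: f ≡ 0 at y ∈ {1}; g ≡ 0 at y ∈ ∅; common: ∅.
  x = 3: f ≡ 0 at y ∈ {0}; g ≡ 0 at y ∈ {5, 10}; common: ∅.
  x = 4: f ≡ 0 at y ∈ {10}; g ≡ 0 at y ∈ {1, 4}; common: ∅.
  x = 5: f ≡ 0 at y ∈ {9}; g ≡ 0 at y ∈ {0, 6}; common: ∅.
  x = 6: f ≡ 0 at y ∈ {8}; g ≡ 0 at y ∈ ∅; common: ∅.
  x = 7: f ≡ 0 at y ∈ {7}; g ≡ 0 at y ∈ ∅; common: ∅.
  x = 8: f ≡ 0 at y ∈ {6}; g ≡ 0 at y ∈ {4, 5}; common: ∅.
  x = 9: f ≡ 0 at y ∈ {5}; g ≡ 0 at y ∈ ∅; common: ∅.
  x = 10: f ≡ 0 at y ∈ {4}; g ≡ 0 at y ∈ ∅; common: ∅.
Collecting: common zeros = ∅, so the count is 0.
Comparison with the Bézout bound: 0 ≤ 2 = deg(f)·deg(g), as expected for curves with no common component (the affine F_11-count falls short of the bound because intersections may lie at infinity, over extension fields, or carry multiplicity).


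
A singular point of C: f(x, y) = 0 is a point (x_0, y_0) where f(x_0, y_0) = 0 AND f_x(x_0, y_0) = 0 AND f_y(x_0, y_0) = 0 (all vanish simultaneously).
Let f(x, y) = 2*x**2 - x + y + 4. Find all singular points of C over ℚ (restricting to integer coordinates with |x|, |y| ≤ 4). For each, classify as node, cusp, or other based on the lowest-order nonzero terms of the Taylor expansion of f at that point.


No singular points in the scanned grid; C is smooth there.

Compute partial derivatives:
  f_x = 4*x - 1.
  f_y = 1.
f_y = 1 is a nonzero constant, so f_y never vanishes: no point (x, y) can satisfy f = f_x = f_y = 0. In particular no (x, y) ∈ {−4, ..., 4}² is singular; the curve is smooth.


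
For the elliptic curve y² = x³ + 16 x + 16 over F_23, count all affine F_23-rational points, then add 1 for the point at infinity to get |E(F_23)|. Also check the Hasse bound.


Affine points = {(0, 4), (0, 19), (4, 11), (4, 12), (6, 11), (6, 12), (8, 9), (8, 14), (10, 7), (10, 16), (12, 2), (12, 21), (13, 11), (13, 12), (17, 7), (17, 16), (18, 8), (18, 15), (19, 7), (19, 16)}; affine count = 20; |E(F_23)| = 21.

Discriminant check: Δ ∝ 4a³ + 27b² = 4·16³ + 27·16² = 4·4096 + 27·256 ≡ 20 (mod 23). Nonzero ⇒ E is nonsingular.
For each x ∈ F_23, compute rhs = x³ + 16·x + 16 mod 23, then count y ∈ F_23 with y² ≡ rhs.
  x = 0: rhs = 16, matching y values: 4, 19 (2 points).
  x = 1: rhs = 10, matching y values: none (0 points).
  x = 2: rhs = 10, matching y values: none (0 points).
  x = 3: rhs = 22, matching y values: none (0 points).
  x = 4: rhs = 6, matching y values: 11, 12 (2 points).
  x = 5: rhs = 14, matching y values: none (0 points).
  x = 6: rhs = 6, matching y values: 11, 12 (2 points).
  x = 7: rhs = 11, matching y values: none (0 points).
  x = 8: rhs = 12, matching y values: 9, 14 (2 points).
  x = 9: rhs = 15, matching y values: none (0 points).
  x = 10: rhs = 3, matching y values: 7, 16 (2 points).
  x = 11: rhs = 5, matching y values: none (0 points).
  x = 12: rhs = 4, matching y values: 2, 21 (2 points).
  x = 13: rhs = 6, matching y values: 11, 12 (2 points).
  x = 14: rhs = 17, matching y values: none (0 points).
  x = 15: rhs = 20, matching y values: none (0 points).
  x = 16: rhs = 21, matching y values: none (0 points).
  x = 17: rhs = 3, matching y values: 7, 16 (2 points).
  x = 18: rhs = 18, matching y values: 8, 15 (2 points).
  x = 19: rhs = 3, matching y values: 7, 16 (2 points).
  x = 20: rhs = 10, matching y values: none (0 points).
  x = 21: rhs = 22, matching y values: none (0 points).
  x = 22: rhs = 22, matching y values: none (0 points).
Total affine count: 20.
Full point count |E(F_23)| = 20 + 1 = 21.
Hasse bound: |21 − (23+1)| = |-3| = 3 ≤ 2√23 ≈ 9.5917 ✓.


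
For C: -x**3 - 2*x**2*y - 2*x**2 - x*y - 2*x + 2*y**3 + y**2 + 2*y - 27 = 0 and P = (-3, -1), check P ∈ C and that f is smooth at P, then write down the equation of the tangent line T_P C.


Tangent line at P: -28*x - 9*y - 93 = 0.

Step 1: f(-3, -1) = 0, so P lies on C.
Step 2: partial derivatives
  f_x(x, y) = -3*x**2 - 4*x*y - 4*x - y - 2, f_y(x, y) = -2*x**2 - x + 6*y**2 + 2*y + 2.
  f_x(P) = -28, f_y(P) = -9 (gradient nonzero, so P is smooth).
Step 3: tangent line at P: -28·(x − -3) + -9·(y − -1) = 0.
Expanding: -28*x - 9*y - 93 = 0.


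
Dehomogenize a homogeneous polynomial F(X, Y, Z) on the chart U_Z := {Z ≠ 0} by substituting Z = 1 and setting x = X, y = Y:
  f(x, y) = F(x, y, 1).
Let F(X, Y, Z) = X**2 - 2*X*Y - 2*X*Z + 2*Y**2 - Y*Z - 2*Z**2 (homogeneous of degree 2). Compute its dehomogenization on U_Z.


f(x, y) = x**2 - 2*x*y - 2*x + 2*y**2 - y - 2

On U_Z we set Z = 1. Each monomial c·X^i·Y^j·Z^k in F becomes c·x^i·y^j·1^k = c·x^i·y^j.
Substituting Z = 1: F(X, Y, 1) = x**2 - 2*x*y - 2*x + 2*y**2 - y - 2.
Note: deg(f) ≤ deg(F) = 2; strict inequality happens when F is divisible by Z (lost terms).


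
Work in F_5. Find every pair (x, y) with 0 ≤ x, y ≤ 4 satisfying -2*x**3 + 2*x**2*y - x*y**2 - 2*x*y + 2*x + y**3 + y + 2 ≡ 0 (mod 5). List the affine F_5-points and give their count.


Affine F_5-points: {(0, 4), (2, 0), (2, 2), (3, 1)}; count = 4.

For each of the 25 pairs (x, y) ∈ F_5², evaluate f(x, y) mod 5. Record the zeros.
  x = 0: [0↦2, 1↦4, 2↦2, 3↦2, 4↦0]  zeros at y ∈ {4}
  x = 1: [0↦2, 1↦3, 2↦3, 3↦3, 4↦4]  zeros at y ∈ ∅
  x = 2: [0↦0, 1↦4, 2↦0, 3↦4, 4↦2]  zeros at y ∈ {0, 2}
  x = 3: [0↦4, 1↦0, 2↦1, 3↦3, 4↦2]  zeros at y ∈ {1}
  x = 4: [0↦2, 1↦4, 2↦4, 3↦3, 4↦2]  zeros at y ∈ ∅
Collecting zeros: affine points = {(0, 4), (2, 0), (2, 2), (3, 1)}.
Total count |C(F_5)_aff| = 4.


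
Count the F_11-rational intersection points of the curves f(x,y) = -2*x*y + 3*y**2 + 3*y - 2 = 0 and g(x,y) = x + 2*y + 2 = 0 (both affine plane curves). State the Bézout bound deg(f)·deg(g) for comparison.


Common zeros: ∅; count = 0; Bézout bound = 2.

deg(f) = 2, deg(g) = 1, so Bézout bound = 2.
Scan x ∈ F_11. For each x, list the y ∈ F_11 with f(x, y) ≡ 0 and those with g(x, y) ≡ 0 (mod 11); the common zeros in that column are the intersection.
  x = 0: f ≡ 0 at y ∈ {5}; g ≡ 0 at y ∈ {10}; common: ∅.
  x = 1: f ≡ 0 at y ∈ {8, 10}; g ≡ 0 at y ∈ {4}; common: ∅.
  x = 2: f ≡ 0 at y ∈ {1, 3}; g ≡ 0 at y ∈ {9}; common: ∅.
  x = 3: f ≡ 0 at y ∈ {6}; g ≡ 0 at y ∈ {3}; common: ∅.
  x = 4: f ≡ 0 at y ∈ {2, 7}; g ≡ 0 at y ∈ {8}; common: ∅.
  x = 5: f ≡ 0 at y ∈ ∅; g ≡ 0 at y ∈ {2}; common: ∅.
  x = 6: f ≡ 0 at y ∈ ∅; g ≡ 0 at y ∈ {7}; common: ∅.
  x = 7: f ≡ 0 at y ∈ ∅; g ≡ 0 at y ∈ {1}; common: ∅.
  x = 8: f ≡ 0 at y ∈ ∅; g ≡ 0 at y ∈ {6}; common: ∅.
  x = 9: f ≡ 0 at y ∈ ∅; g ≡ 0 at y ∈ {0}; common: ∅.
  x = 10: f ≡ 0 at y ∈ {4, 9}; g ≡ 0 at y ∈ {5}; common: ∅.
Collecting: common zeros = ∅, so the count is 0.
Comparison with the Bézout bound: 0 ≤ 2 = deg(f)·deg(g), as expected for curves with no common component (the affine F_11-count falls short of the bound because intersections may lie at infinity, over extension fields, or carry multiplicity).


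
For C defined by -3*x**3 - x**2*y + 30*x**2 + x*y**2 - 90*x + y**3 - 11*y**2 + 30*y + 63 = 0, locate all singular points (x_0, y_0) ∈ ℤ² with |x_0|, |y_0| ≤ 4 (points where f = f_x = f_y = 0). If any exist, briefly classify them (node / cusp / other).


Singular points: {(3, 3)}; classification: cusp.

Compute partial derivatives:
  f_x = -9*x**2 - 2*x*y + 60*x + y**2 - 90.
  f_y = -x**2 + 2*x*y + 3*y**2 - 22*y + 30.
Scan x_0 ∈ {−4, ..., 4}. For each x_0, f_y(x_0, y) is a polynomial in y; find its integer roots y ∈ {−4, ..., 4}, then test f_x and f at those candidates.
  x = -4: f_y(-4, y) = 3*y**2 - 30*y + 14; no integer root y with |y| ≤ 4.
  x = -3: f_y(-3, y) = 3*y**2 - 28*y + 21; no integer root y with |y| ≤ 4.
  x = -2: f_y(-2, y) = 3*y**2 - 26*y + 26; no integer root y with |y| ≤ 4.
  x = -1: f_y(-1, y) = 3*y**2 - 24*y + 29; no integer root y with |y| ≤ 4.
  x = 0: f_y(0, y) = 3*y**2 - 22*y + 30; no integer root y with |y| ≤ 4.
  x = 1: f_y(1, y) = 3*y**2 - 20*y + 29; no integer root y with |y| ≤ 4.
  x = 2: f_y(2, y) = 3*y**2 - 18*y + 26; no integer root y with |y| ≤ 4.
  x = 3: f_y(3, y) = 3*y**2 - 16*y + 21; vanishes at y ∈ {3}. (3, 3): f_x = 0, f = 0 — SINGULAR.
  x = 4: f_y(4, y) = 3*y**2 - 14*y + 14; no integer root y with |y| ≤ 4.
Only singular point on the grid: (3, 3).
Classify: substitute x = 3 + u, y = 3 + v and expand: f = -3*u**3 - u**2*v + u*v**2 + v**3 + v**2.
No constant or linear terms (consistent with a singular point). Quadratic part: v**2. Cubic part: -3*u**3 - u**2*v + u*v**2 + v**3.
The quadratic part v**2 is a perfect square, so there is a single (double) tangent line v = 0, i.e. y = 3. Restricting the cubic part to that line (v = 0) leaves -3*u**3 ≠ 0, so f is not divisible by v and the branch is v² ≈ 3*u**3 to lowest order — this is a cusp.
Classification: cusp.


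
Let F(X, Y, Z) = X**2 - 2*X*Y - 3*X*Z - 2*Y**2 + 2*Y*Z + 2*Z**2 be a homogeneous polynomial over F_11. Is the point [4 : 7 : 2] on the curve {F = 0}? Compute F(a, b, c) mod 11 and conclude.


F(4,7,2) ≡ 6 (mod 11); P is NOT on the curve.

Evaluate F(4, 7, 2) term-by-term (mod 11).
  X**2 ↦ 1·16·1·1 = 16
  -2*X*Y ↦ -2·4·7·1 = -56
  -3*X*Z ↦ -3·4·1·2 = -24
  -2*Y**2 ↦ -2·1·49·1 = -98
  2*Y*Z ↦ 2·1·7·2 = 28
  2*Z**2 ↦ 2·1·1·4 = 8
Sum: F(4, 7, 2) = (16) + (-56) + (-24) + (-98) + (28) + (8) = -126.
Reducing mod 11: -126 ≡ 6 (mod 11).
Since F(a, b, c) ≡ 6 ≠ 0 (mod 11), P does NOT lie on the curve.


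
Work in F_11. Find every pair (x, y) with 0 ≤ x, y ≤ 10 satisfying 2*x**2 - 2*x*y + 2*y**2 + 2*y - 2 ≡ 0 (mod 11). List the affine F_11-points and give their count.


Affine F_11-points: {(0, 3), (0, 7), (1, 0), (2, 6), (3, 3), (3, 10), (4, 6), (4, 8), (7, 7), (7, 10), (10, 0), (10, 9)}; count = 12.

For each of the 121 pairs (x, y) ∈ F_11², evaluate f(x, y) mod 11. Record the zeros.
  x = 0: [0↦9, 1↦2, 2↦10, 3↦0, 4↦5, 5↦3, 6↦5, 7↦0, 8↦10, 9↦2, 10↦9]  zeros at y ∈ {3, 7}
  x = 1: [0↦0, 1↦2, 2↦8, 3↦7, 4↦10, 5↦6, 6↦6, 7↦10, 8↦7, 9↦8, 10↦2]  zeros at y ∈ {0}
  x = 2: [0↦6, 1↦6, 2↦10, 3↦7, 4↦8, 5↦2, 6↦0, 7↦2, 8↦8, 9↦7, 10↦10]  zeros at y ∈ {6}
  x = 3: [0↦5, 1↦3, 2↦5, 3↦0, 4↦10, 5↦2, 6↦9, 7↦9, 8↦2, 9↦10, 10↦0]  zeros at y ∈ {3, 10}
  x = 4: [0↦8, 1↦4, 2↦4, 3↦8, 4↦5, 5↦6, 6↦0, 7↦9, 8↦0, 9↦6, 10↦5]  zeros at y ∈ {6, 8}
  x = 5: [0↦4, 1↦9, 2↦7, 3↦9, 4↦4, 5↦3, 6↦6, 7↦2, 8↦2, 9↦6, 10↦3]  zeros at y ∈ ∅
  x = 6: [0↦4, 1↦7, 2↦3, 3↦3, 4↦7, 5↦4, 6↦5, 7↦10, 8↦8, 9↦10, 10↦5]  zeros at y ∈ ∅
  x = 7: [0↦8, 1↦9, 2↦3, 3↦1, 4↦3, 5↦9, 6↦8, 7↦0, 8↦7, 9↦7, 10↦0]  zeros at y ∈ {7, 10}
  x = 8: [0↦5, 1↦4, 2↦7, 3↦3, 4↦3, 5↦7, 6↦4, 7↦5, 8↦10, 9↦8, 10↦10]  zeros at y ∈ ∅
  x = 9: [0↦6, 1↦3, 2↦4, 3↦9, 4↦7, 5↦9, 6↦4, 7↦3, 8↦6, 9↦2, 10↦2]  zeros at y ∈ ∅
  x = 10: [0↦0, 1↦6, 2↦5, 3↦8, 4↦4, 5↦4, 6↦8, 7↦5, 8↦6, 9↦0, 10↦9]  zeros at y ∈ {0, 9}
Collecting zeros: affine points = {(0, 3), (0, 7), (1, 0), (2, 6), (3, 3), (3, 10), (4, 6), (4, 8), (7, 7), (7, 10), (10, 0), (10, 9)}.
Total count |C(F_11)_aff| = 12.


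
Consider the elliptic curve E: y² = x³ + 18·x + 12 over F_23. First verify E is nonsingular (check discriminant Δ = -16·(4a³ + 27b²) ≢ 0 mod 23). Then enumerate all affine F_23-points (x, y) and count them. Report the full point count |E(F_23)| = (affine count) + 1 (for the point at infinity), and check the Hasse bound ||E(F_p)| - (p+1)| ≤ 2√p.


Affine points = {(0, 9), (0, 14), (1, 10), (1, 13), (3, 1), (3, 22), (8, 1), (8, 22), (9, 11), (9, 12), (11, 0), (12, 1), (12, 22), (14, 8), (14, 15), (15, 0), (16, 7), (16, 16), (18, 2), (18, 21), (20, 0), (22, 4), (22, 19)}; affine count = 23; |E(F_23)| = 24.

Discriminant check: Δ ∝ 4a³ + 27b² = 4·18³ + 27·12² = 4·5832 + 27·144 ≡ 7 (mod 23). Nonzero ⇒ E is nonsingular.
For each x ∈ F_23, compute rhs = x³ + 18·x + 12 mod 23, then count y ∈ F_23 with y² ≡ rhs.
  x = 0: rhs = 12, matching y values: 9, 14 (2 points).
  x = 1: rhs = 8, matching y values: 10, 13 (2 points).
  x = 2: rhs = 10, matching y values: none (0 points).
  x = 3: rhs = 1, matching y values: 1, 22 (2 points).
  x = 4: rhs = 10, matching y values: none (0 points).
  x = 5: rhs = 20, matching y values: none (0 points).
  x = 6: rhs = 14, matching y values: none (0 points).
  x = 7: rhs = 21, matching y values: none (0 points).
  x = 8: rhs = 1, matching y values: 1, 22 (2 points).
  x = 9: rhs = 6, matching y values: 11, 12 (2 points).
  x = 10: rhs = 19, matching y values: none (0 points).
  x = 11: rhs = 0, matching y values: 0 (1 points).
  x = 12: rhs = 1, matching y values: 1, 22 (2 points).
  x = 13: rhs = 5, matching y values: none (0 points).
  x = 14: rhs = 18, matching y values: 8, 15 (2 points).
  x = 15: rhs = 0, matching y values: 0 (1 points).
  x = 16: rhs = 3, matching y values: 7, 16 (2 points).
  x = 17: rhs = 10, matching y values: none (0 points).
  x = 18: rhs = 4, matching y values: 2, 21 (2 points).
  x = 19: rhs = 14, matching y values: none (0 points).
  x = 20: rhs = 0, matching y values: 0 (1 points).
  x = 21: rhs = 14, matching y values: none (0 points).
  x = 22: rhs = 16, matching y values: 4, 19 (2 points).
Total affine count: 23.
Full point count |E(F_23)| = 23 + 1 = 24.
Hasse bound: |24 − (23+1)| = |0| = 0 ≤ 2√23 ≈ 9.5917 ✓.


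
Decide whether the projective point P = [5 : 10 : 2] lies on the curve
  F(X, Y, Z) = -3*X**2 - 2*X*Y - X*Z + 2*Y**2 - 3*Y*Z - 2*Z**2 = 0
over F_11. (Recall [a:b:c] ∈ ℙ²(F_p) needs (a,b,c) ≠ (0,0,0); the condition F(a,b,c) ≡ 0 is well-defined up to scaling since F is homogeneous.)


F(5,10,2) ≡ 2 (mod 11); P is NOT on the curve.

Evaluate F(5, 10, 2) term-by-term (mod 11).
  -3*X**2 ↦ -3·25·1·1 = -75
  -2*X*Y ↦ -2·5·10·1 = -100
  -X*Z ↦ -1·5·1·2 = -10
  2*Y**2 ↦ 2·1·100·1 = 200
  -3*Y*Z ↦ -3·1·10·2 = -60
  -2*Z**2 ↦ -2·1·1·4 = -8
Sum: F(5, 10, 2) = (-75) + (-100) + (-10) + (200) + (-60) + (-8) = -53.
Reducing mod 11: -53 ≡ 2 (mod 11).
Since F(a, b, c) ≡ 2 ≠ 0 (mod 11), P does NOT lie on the curve.


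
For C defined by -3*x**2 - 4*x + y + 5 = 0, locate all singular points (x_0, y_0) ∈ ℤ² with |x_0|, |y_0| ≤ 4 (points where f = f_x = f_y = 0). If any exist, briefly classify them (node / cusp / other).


No singular points in the scanned grid; C is smooth there.

Compute partial derivatives:
  f_x = -6*x - 4.
  f_y = 1.
f_y = 1 is a nonzero constant, so f_y never vanishes: no point (x, y) can satisfy f = f_x = f_y = 0. In particular no (x, y) ∈ {−4, ..., 4}² is singular; the curve is smooth.


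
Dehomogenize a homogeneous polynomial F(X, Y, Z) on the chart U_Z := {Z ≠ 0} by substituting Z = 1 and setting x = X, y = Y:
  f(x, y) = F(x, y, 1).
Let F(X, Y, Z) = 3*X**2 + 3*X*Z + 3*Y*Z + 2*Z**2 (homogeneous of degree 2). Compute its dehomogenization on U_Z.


f(x, y) = 3*x**2 + 3*x + 3*y + 2

On U_Z we set Z = 1. Each monomial c·X^i·Y^j·Z^k in F becomes c·x^i·y^j·1^k = c·x^i·y^j.
Substituting Z = 1: F(X, Y, 1) = 3*x**2 + 3*x + 3*y + 2.
Note: deg(f) ≤ deg(F) = 2; strict inequality happens when F is divisible by Z (lost terms).


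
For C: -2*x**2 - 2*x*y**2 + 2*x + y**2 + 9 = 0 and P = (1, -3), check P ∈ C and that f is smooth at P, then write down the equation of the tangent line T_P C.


Tangent line at P: -20*x + 6*y + 38 = 0.

Step 1: f(1, -3) = 0, so P lies on C.
Step 2: partial derivatives
  f_x(x, y) = -4*x - 2*y**2 + 2, f_y(x, y) = -4*x*y + 2*y.
  f_x(P) = -20, f_y(P) = 6 (gradient nonzero, so P is smooth).
Step 3: tangent line at P: -20·(x − 1) + 6·(y − -3) = 0.
Expanding: -20*x + 6*y + 38 = 0.


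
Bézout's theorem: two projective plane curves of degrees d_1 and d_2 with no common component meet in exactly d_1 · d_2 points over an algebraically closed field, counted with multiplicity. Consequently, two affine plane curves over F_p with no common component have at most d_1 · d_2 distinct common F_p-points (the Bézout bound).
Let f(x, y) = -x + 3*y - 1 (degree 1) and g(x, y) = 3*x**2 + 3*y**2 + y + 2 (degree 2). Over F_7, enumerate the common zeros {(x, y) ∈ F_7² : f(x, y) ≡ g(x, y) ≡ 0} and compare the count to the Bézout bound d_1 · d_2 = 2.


Common zeros: {(1, 3), (5, 2)}; count = 2; Bézout bound = 2.

deg(f) = 1, deg(g) = 2, so Bézout bound = 2.
Scan x ∈ F_7. For each x, list the y ∈ F_7 with f(x, y) ≡ 0 and those with g(x, y) ≡ 0 (mod 7); the common zeros in that column are the intersection.
  x = 0: f ≡ 0 at y ∈ {5}; g ≡ 0 at y ∈ ∅; common: ∅.
  x = 1: f ≡ 0 at y ∈ {3}; g ≡ 0 at y ∈ {3, 6}; common: {3}.
  x = 2: f ≡ 0 at y ∈ {1}; g ≡ 0 at y ∈ {0, 2}; common: ∅.
  x = 3: f ≡ 0 at y ∈ {6}; g ≡ 0 at y ∈ ∅; common: ∅.
  x = 4: f ≡ 0 at y ∈ {4}; g ≡ 0 at y ∈ ∅; common: ∅.
  x = 5: f ≡ 0 at y ∈ {2}; g ≡ 0 at y ∈ {0, 2}; common: {2}.
  x = 6: f ≡ 0 at y ∈ {0}; g ≡ 0 at y ∈ {3, 6}; common: ∅.
Collecting: common zeros = {(1, 3), (5, 2)}, so the count is 2.
Comparison with the Bézout bound: 2 ≤ 2 = deg(f)·deg(g), as expected for curves with no common component (the bound is attained).


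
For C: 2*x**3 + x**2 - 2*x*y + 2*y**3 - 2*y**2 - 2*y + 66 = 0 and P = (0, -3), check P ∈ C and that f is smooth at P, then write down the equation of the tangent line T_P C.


Tangent line at P: 6*x + 64*y + 192 = 0.

Step 1: f(0, -3) = 0, so P lies on C.
Step 2: partial derivatives
  f_x(x, y) = 6*x**2 + 2*x - 2*y, f_y(x, y) = -2*x + 6*y**2 - 4*y - 2.
  f_x(P) = 6, f_y(P) = 64 (gradient nonzero, so P is smooth).
Step 3: tangent line at P: 6·(x − 0) + 64·(y − -3) = 0.
Expanding: 6*x + 64*y + 192 = 0.


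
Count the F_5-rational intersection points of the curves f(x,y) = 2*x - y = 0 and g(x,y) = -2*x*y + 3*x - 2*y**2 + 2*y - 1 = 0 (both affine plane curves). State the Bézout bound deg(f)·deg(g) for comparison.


Common zeros: {(2, 4), (4, 3)}; count = 2; Bézout bound = 2.

deg(f) = 1, deg(g) = 2, so Bézout bound = 2.
Scan x ∈ F_5. For each x, list the y ∈ F_5 with f(x, y) ≡ 0 and those with g(x, y) ≡ 0 (mod 5); the common zeros in that column are the intersection.
  x = 0: f ≡ 0 at y ∈ {0}; g ≡ 0 at y ∈ {2, 4}; common: ∅.
  x = 1: f ≡ 0 at y ∈ {2}; g ≡ 0 at y ∈ {1, 4}; common: ∅.
  x = 2: f ≡ 0 at y ∈ {4}; g ≡ 0 at y ∈ {0, 4}; common: {4}.
  x = 3: f ≡ 0 at y ∈ {1}; g ≡ 0 at y ∈ {4}; common: ∅.
  x = 4: f ≡ 0 at y ∈ {3}; g ≡ 0 at y ∈ {3, 4}; common: {3}.
Collecting: common zeros = {(2, 4), (4, 3)}, so the count is 2.
Comparison with the Bézout bound: 2 ≤ 2 = deg(f)·deg(g), as expected for curves with no common component (the bound is attained).


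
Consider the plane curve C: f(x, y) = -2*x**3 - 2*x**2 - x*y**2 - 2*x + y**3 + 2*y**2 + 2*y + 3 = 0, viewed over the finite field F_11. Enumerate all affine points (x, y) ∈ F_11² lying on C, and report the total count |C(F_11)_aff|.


Affine F_11-points: {(1, 9), (2, 1), (2, 5), (4, 0), (5, 6), (6, 2), (6, 6), (6, 7), (7, 2), (7, 4), (7, 10), (8, 2), (9, 1), (10, 1), (10, 6)}; count = 15.

For each of the 121 pairs (x, y) ∈ F_11², evaluate f(x, y) mod 11. Record the zeros.
  x = 0: [0↦3, 1↦8, 2↦1, 3↦10, 4↦8, 5↦1, 6↦6, 7↦7, 8↦10, 9↦10, 10↦2]  zeros at y ∈ ∅
  x = 1: [0↦8, 1↦1, 2↦2, 3↦6, 4↦8, 5↦3, 6↦8, 7↦7, 8↦6, 9↦0, 10↦6]  zeros at y ∈ {9}
  x = 2: [0↦8, 1↦0, 2↦9, 3↦8, 4↦3, 5↦0, 6↦5, 7↦2, 8↦8, 9↦7, 10↦5]  zeros at y ∈ {1, 5}
  x = 3: [0↦2, 1↦4, 2↦10, 3↦4, 4↦3, 5↦2, 6↦7, 7↦2, 8↦4, 9↦8, 10↦9]  zeros at y ∈ ∅
  x = 4: [0↦0, 1↦1, 2↦4, 3↦4, 4↦7, 5↦8, 6↦2, 7↦6, 8↦4, 9↦2, 10↦6]  zeros at y ∈ {0}
  x = 5: [0↦1, 1↦1, 2↦1, 3↦7, 4↦3, 5↦6, 6↦0, 7↦2, 8↦7, 9↦10, 10↦6]  zeros at y ∈ {6}
  x = 6: [0↦4, 1↦3, 2↦0, 3↦1, 4↦1, 5↦6, 6↦0, 7↦0, 8↦1, 9↦9, 10↦8]  zeros at y ∈ {2, 6, 7}
  x = 7: [0↦8, 1↦6, 2↦0, 3↦7, 4↦0, 5↦7, 6↦1, 7↦10, 8↦7, 9↦9, 10↦0]  zeros at y ∈ {2, 4, 10}
  x = 8: [0↦1, 1↦9, 2↦0, 3↦2, 4↦10, 5↦8, 6↦2, 7↦9, 8↦2, 9↦9, 10↦3]  zeros at y ∈ {2}
  x = 9: [0↦4, 1↦0, 2↦10, 3↦7, 4↦8, 5↦8, 6↦2, 7↦7, 8↦7, 9↦8, 10↦5]  zeros at y ∈ {1}
  x = 10: [0↦5, 1↦0, 2↦7, 3↦10, 4↦4, 5↦6, 6↦0, 7↦3, 8↦10, 9↦5, 10↦5]  zeros at y ∈ {1, 6}
Collecting zeros: affine points = {(1, 9), (2, 1), (2, 5), (4, 0), (5, 6), (6, 2), (6, 6), (6, 7), (7, 2), (7, 4), (7, 10), (8, 2), (9, 1), (10, 1), (10, 6)}.
Total count |C(F_11)_aff| = 15.


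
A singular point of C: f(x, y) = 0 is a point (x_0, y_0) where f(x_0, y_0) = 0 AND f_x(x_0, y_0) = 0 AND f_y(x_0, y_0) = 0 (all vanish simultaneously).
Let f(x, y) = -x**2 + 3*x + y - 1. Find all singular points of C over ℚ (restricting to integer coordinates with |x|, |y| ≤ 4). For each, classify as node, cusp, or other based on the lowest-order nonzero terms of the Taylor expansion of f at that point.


No singular points in the scanned grid; C is smooth there.

Compute partial derivatives:
  f_x = 3 - 2*x.
  f_y = 1.
f_y = 1 is a nonzero constant, so f_y never vanishes: no point (x, y) can satisfy f = f_x = f_y = 0. In particular no (x, y) ∈ {−4, ..., 4}² is singular; the curve is smooth.


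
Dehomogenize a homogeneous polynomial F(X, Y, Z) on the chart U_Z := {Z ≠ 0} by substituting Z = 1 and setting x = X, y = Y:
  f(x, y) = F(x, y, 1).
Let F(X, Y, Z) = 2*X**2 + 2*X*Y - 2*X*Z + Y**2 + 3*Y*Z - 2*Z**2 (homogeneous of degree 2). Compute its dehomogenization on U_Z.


f(x, y) = 2*x**2 + 2*x*y - 2*x + y**2 + 3*y - 2

On U_Z we set Z = 1. Each monomial c·X^i·Y^j·Z^k in F becomes c·x^i·y^j·1^k = c·x^i·y^j.
Substituting Z = 1: F(X, Y, 1) = 2*x**2 + 2*x*y - 2*x + y**2 + 3*y - 2.
Note: deg(f) ≤ deg(F) = 2; strict inequality happens when F is divisible by Z (lost terms).


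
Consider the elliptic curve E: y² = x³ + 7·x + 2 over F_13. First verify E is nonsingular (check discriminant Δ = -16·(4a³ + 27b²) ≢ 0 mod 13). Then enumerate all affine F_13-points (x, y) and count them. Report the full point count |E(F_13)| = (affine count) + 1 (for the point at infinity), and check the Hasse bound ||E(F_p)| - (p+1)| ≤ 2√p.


Affine points = {(1, 6), (1, 7), (4, 4), (4, 9), (6, 0), (7, 2), (7, 11), (9, 1), (9, 12)}; affine count = 9; |E(F_13)| = 10.

Discriminant check: Δ ∝ 4a³ + 27b² = 4·7³ + 27·2² = 4·343 + 27·4 ≡ 11 (mod 13). Nonzero ⇒ E is nonsingular.
For each x ∈ F_13, compute rhs = x³ + 7·x + 2 mod 13, then count y ∈ F_13 with y² ≡ rhs.
  x = 0: rhs = 2, matching y values: none (0 points).
  x = 1: rhs = 10, matching y values: 6, 7 (2 points).
  x = 2: rhs = 11, matching y values: none (0 points).
  x = 3: rhs = 11, matching y values: none (0 points).
  x = 4: rhs = 3, matching y values: 4, 9 (2 points).
  x = 5: rhs = 6, matching y values: none (0 points).
  x = 6: rhs = 0, matching y values: 0 (1 points).
  x = 7: rhs = 4, matching y values: 2, 11 (2 points).
  x = 8: rhs = 11, matching y values: none (0 points).
  x = 9: rhs = 1, matching y values: 1, 12 (2 points).
  x = 10: rhs = 6, matching y values: none (0 points).
  x = 11: rhs = 6, matching y values: none (0 points).
  x = 12: rhs = 7, matching y values: none (0 points).
Total affine count: 9.
Full point count |E(F_13)| = 9 + 1 = 10.
Hasse bound: |10 − (13+1)| = |-4| = 4 ≤ 2√13 ≈ 7.2111 ✓.


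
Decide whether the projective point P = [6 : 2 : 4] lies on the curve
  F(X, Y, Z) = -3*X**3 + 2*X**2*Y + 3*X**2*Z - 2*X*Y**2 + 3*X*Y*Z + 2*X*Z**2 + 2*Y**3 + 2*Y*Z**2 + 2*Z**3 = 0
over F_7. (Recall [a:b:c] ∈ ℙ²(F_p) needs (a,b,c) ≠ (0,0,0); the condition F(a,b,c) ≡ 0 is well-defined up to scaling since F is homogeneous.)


F(6,2,4) ≡ 4 (mod 7); P is NOT on the curve.

Evaluate F(6, 2, 4) term-by-term (mod 7).
  -3*X**3 ↦ -3·216·1·1 = -648
  2*X**2*Y ↦ 2·36·2·1 = 144
  3*X**2*Z ↦ 3·36·1·4 = 432
  -2*X*Y**2 ↦ -2·6·4·1 = -48
  3*X*Y*Z ↦ 3·6·2·4 = 144
  2*X*Z**2 ↦ 2·6·1·16 = 192
  2*Y**3 ↦ 2·1·8·1 = 16
  2*Y*Z**2 ↦ 2·1·2·16 = 64
  2*Z**3 ↦ 2·1·1·64 = 128
Sum: F(6, 2, 4) = (-648) + (144) + (432) + (-48) + (144) + (192) + (16) + (64) + (128) = 424.
Reducing mod 7: 424 ≡ 4 (mod 7).
Since F(a, b, c) ≡ 4 ≠ 0 (mod 7), P does NOT lie on the curve.


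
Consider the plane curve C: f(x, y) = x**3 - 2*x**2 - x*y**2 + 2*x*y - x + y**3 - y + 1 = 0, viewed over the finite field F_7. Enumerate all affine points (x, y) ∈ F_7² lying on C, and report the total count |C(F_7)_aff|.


Affine F_7-points: {(0, 2), (1, 1), (2, 6), (3, 0), (4, 2), (5, 2), (5, 4), (5, 6)}; count = 8.

For each of the 49 pairs (x, y) ∈ F_7², evaluate f(x, y) mod 7. Record the zeros.
  x = 0: [0↦1, 1↦1, 2↦0, 3↦4, 4↦5, 5↦2, 6↦1]  zeros at y ∈ {2}
  x = 1: [0↦6, 1↦0, 2↦5, 3↦6, 4↦2, 5↦6, 6↦3]  zeros at y ∈ {1}
  x = 2: [0↦6, 1↦1, 2↦5, 3↦3, 4↦1, 5↦5, 6↦0]  zeros at y ∈ {6}
  x = 3: [0↦0, 1↦3, 2↦6, 3↦1, 4↦1, 5↦5, 6↦5]  zeros at y ∈ {0}
  x = 4: [0↦1, 1↦5, 2↦0, 3↦6, 4↦1, 5↦5, 6↦3]  zeros at y ∈ {2}
  x = 5: [0↦1, 1↦6, 2↦0, 3↦3, 4↦0, 5↦4, 6↦0]  zeros at y ∈ {2, 4, 6}
  x = 6: [0↦6, 1↦5, 2↦5, 3↦5, 4↦4, 5↦1, 6↦2]  zeros at y ∈ ∅
Collecting zeros: affine points = {(0, 2), (1, 1), (2, 6), (3, 0), (4, 2), (5, 2), (5, 4), (5, 6)}.
Total count |C(F_7)_aff| = 8.


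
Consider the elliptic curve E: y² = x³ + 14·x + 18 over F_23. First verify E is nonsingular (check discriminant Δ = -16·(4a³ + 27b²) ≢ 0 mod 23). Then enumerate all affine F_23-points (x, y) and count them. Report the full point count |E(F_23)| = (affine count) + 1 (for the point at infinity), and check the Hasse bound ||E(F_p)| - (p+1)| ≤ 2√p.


Affine points = {(0, 8), (0, 15), (2, 10), (2, 13), (3, 8), (3, 15), (4, 0), (5, 11), (5, 12), (10, 10), (10, 13), (11, 10), (11, 13), (19, 6), (19, 17), (20, 8), (20, 15), (22, 7), (22, 16)}; affine count = 19; |E(F_23)| = 20.

Discriminant check: Δ ∝ 4a³ + 27b² = 4·14³ + 27·18² = 4·2744 + 27·324 ≡ 13 (mod 23). Nonzero ⇒ E is nonsingular.
For each x ∈ F_23, compute rhs = x³ + 14·x + 18 mod 23, then count y ∈ F_23 with y² ≡ rhs.
  x = 0: rhs = 18, matching y values: 8, 15 (2 points).
  x = 1: rhs = 10, matching y values: none (0 points).
  x = 2: rhs = 8, matching y values: 10, 13 (2 points).
  x = 3: rhs = 18, matching y values: 8, 15 (2 points).
  x = 4: rhs = 0, matching y values: 0 (1 points).
  x = 5: rhs = 6, matching y values: 11, 12 (2 points).
  x = 6: rhs = 19, matching y values: none (0 points).
  x = 7: rhs = 22, matching y values: none (0 points).
  x = 8: rhs = 21, matching y values: none (0 points).
  x = 9: rhs = 22, matching y values: none (0 points).
  x = 10: rhs = 8, matching y values: 10, 13 (2 points).
  x = 11: rhs = 8, matching y values: 10, 13 (2 points).
  x = 12: rhs = 5, matching y values: none (0 points).
  x = 13: rhs = 5, matching y values: none (0 points).
  x = 14: rhs = 14, matching y values: none (0 points).
  x = 15: rhs = 15, matching y values: none (0 points).
  x = 16: rhs = 14, matching y values: none (0 points).
  x = 17: rhs = 17, matching y values: none (0 points).
  x = 18: rhs = 7, matching y values: none (0 points).
  x = 19: rhs = 13, matching y values: 6, 17 (2 points).
  x = 20: rhs = 18, matching y values: 8, 15 (2 points).
  x = 21: rhs = 5, matching y values: none (0 points).
  x = 22: rhs = 3, matching y values: 7, 16 (2 points).
Total affine count: 19.
Full point count |E(F_23)| = 19 + 1 = 20.
Hasse bound: |20 − (23+1)| = |-4| = 4 ≤ 2√23 ≈ 9.5917 ✓.


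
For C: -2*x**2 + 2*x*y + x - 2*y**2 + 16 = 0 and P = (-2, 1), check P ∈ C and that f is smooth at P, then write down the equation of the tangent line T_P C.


Tangent line at P: 11*x - 8*y + 30 = 0.

Step 1: f(-2, 1) = 0, so P lies on C.
Step 2: partial derivatives
  f_x(x, y) = -4*x + 2*y + 1, f_y(x, y) = 2*x - 4*y.
  f_x(P) = 11, f_y(P) = -8 (gradient nonzero, so P is smooth).
Step 3: tangent line at P: 11·(x − -2) + -8·(y − 1) = 0.
Expanding: 11*x - 8*y + 30 = 0.


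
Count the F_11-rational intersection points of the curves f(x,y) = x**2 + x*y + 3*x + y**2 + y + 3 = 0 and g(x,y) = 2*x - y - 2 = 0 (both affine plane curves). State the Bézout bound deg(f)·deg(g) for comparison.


Common zeros: ∅; count = 0; Bézout bound = 2.

deg(f) = 2, deg(g) = 1, so Bézout bound = 2.
Scan x ∈ F_11. For each x, list the y ∈ F_11 with f(x, y) ≡ 0 and those with g(x, y) ≡ 0 (mod 11); the common zeros in that column are the intersection.
  x = 0: f ≡ 0 at y ∈ {5}; g ≡ 0 at y ∈ {9}; common: ∅.
  x = 1: f ≡ 0 at y ∈ {3, 6}; g ≡ 0 at y ∈ {0}; common: ∅.
  x = 2: f ≡ 0 at y ∈ {9, 10}; g ≡ 0 at y ∈ {2}; common: ∅.
  x = 3: f ≡ 0 at y ∈ {2, 5}; g ≡ 0 at y ∈ {4}; common: ∅.
  x = 4: f ≡ 0 at y ∈ {3}; g ≡ 0 at y ∈ {6}; common: ∅.
  x = 5: f ≡ 0 at y ∈ ∅; g ≡ 0 at y ∈ {8}; common: ∅.
  x = 6: f ≡ 0 at y ∈ ∅; g ≡ 0 at y ∈ {10}; common: ∅.
  x = 7: f ≡ 0 at y ∈ {4, 10}; g ≡ 0 at y ∈ {1}; common: ∅.
  x = 8: f ≡ 0 at y ∈ {4, 9}; g ≡ 0 at y ∈ {3}; common: ∅.
  x = 9: f ≡ 0 at y ∈ ∅; g ≡ 0 at y ∈ {5}; common: ∅.
  x = 10: f ≡ 0 at y ∈ ∅; g ≡ 0 at y ∈ {7}; common: ∅.
Collecting: common zeros = ∅, so the count is 0.
Comparison with the Bézout bound: 0 ≤ 2 = deg(f)·deg(g), as expected for curves with no common component (the affine F_11-count falls short of the bound because intersections may lie at infinity, over extension fields, or carry multiplicity).


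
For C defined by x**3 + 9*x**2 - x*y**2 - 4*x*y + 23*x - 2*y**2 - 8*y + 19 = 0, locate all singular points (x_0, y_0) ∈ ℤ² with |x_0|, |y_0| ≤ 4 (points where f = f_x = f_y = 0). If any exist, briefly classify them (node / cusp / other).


Singular points: {(-3, -2)}; classification: cusp.

Compute partial derivatives:
  f_x = 3*x**2 + 18*x - y**2 - 4*y + 23.
  f_y = -2*x*y - 4*x - 4*y - 8.
Scan x_0 ∈ {−4, ..., 4}. For each x_0, f_y(x_0, y) is a polynomial in y; find its integer roots y ∈ {−4, ..., 4}, then test f_x and f at those candidates.
  x = -4: f_y(-4, y) = 4*y + 8; vanishes at y ∈ {-2}. (-4, -2): f_x = 3 ≠ 0.
  x = -3: f_y(-3, y) = 2*y + 4; vanishes at y ∈ {-2}. (-3, -2): f_x = 0, f = 0 — SINGULAR.
  x = -2: f_y(-2, y) = 0; vanishes at y ∈ {-4, -3, -2, -1, 0, 1, 2, 3, 4}. (-2, -4): f_x = -1 ≠ 0; (-2, -3): f_x = 2 ≠ 0; (-2, -2): f_x = 3 ≠ 0; (-2, -1): f_x = 2 ≠ 0; (-2, 0): f_x = -1 ≠ 0; (-2, 1): f_x = -6 ≠ 0; (-2, 2): f_x = -13 ≠ 0; (-2, 3): f_x = -22 ≠ 0; (-2, 4): f_x = -33 ≠ 0.
  x = -1: f_y(-1, y) = -2*y - 4; vanishes at y ∈ {-2}. (-1, -2): f_x = 12 ≠ 0.
  x = 0: f_y(0, y) = -4*y - 8; vanishes at y ∈ {-2}. (0, -2): f_x = 27 ≠ 0.
  x = 1: f_y(1, y) = -6*y - 12; vanishes at y ∈ {-2}. (1, -2): f_x = 48 ≠ 0.
  x = 2: f_y(2, y) = -8*y - 16; vanishes at y ∈ {-2}. (2, -2): f_x = 75 ≠ 0.
  x = 3: f_y(3, y) = -10*y - 20; vanishes at y ∈ {-2}. (3, -2): f_x = 108 ≠ 0.
  x = 4: f_y(4, y) = -12*y - 24; vanishes at y ∈ {-2}. (4, -2): f_x = 147 ≠ 0.
Only singular point on the grid: (-3, -2).
Classify: substitute x = -3 + u, y = -2 + v and expand: f = u**3 - u*v**2 + v**2.
No constant or linear terms (consistent with a singular point). Quadratic part: v**2. Cubic part: u**3 - u*v**2.
The quadratic part v**2 is a perfect square, so there is a single (double) tangent line v = 0, i.e. y = -2. Restricting the cubic part to that line (v = 0) leaves u**3 ≠ 0, so f is not divisible by v and the branch is v² ≈ -u**3 to lowest order — this is a cusp.
Classification: cusp.


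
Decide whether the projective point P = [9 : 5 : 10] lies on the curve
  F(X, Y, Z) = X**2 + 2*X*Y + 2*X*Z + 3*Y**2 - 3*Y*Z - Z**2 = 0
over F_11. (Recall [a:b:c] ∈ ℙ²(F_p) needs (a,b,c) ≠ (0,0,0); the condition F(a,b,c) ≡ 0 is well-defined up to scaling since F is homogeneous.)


F(9,5,10) ≡ 0 (mod 11); P is on the curve.

Evaluate F(9, 5, 10) term-by-term (mod 11).
  X**2 ↦ 1·81·1·1 = 81
  2*X*Y ↦ 2·9·5·1 = 90
  2*X*Z ↦ 2·9·1·10 = 180
  3*Y**2 ↦ 3·1·25·1 = 75
  -3*Y*Z ↦ -3·1·5·10 = -150
  -Z**2 ↦ -1·1·1·100 = -100
Sum: F(9, 5, 10) = (81) + (90) + (180) + (75) + (-150) + (-100) = 176.
Reducing mod 11: 176 ≡ 0 (mod 11).
Since F(a, b, c) ≡ 0 (mod 11), P lies on the curve.


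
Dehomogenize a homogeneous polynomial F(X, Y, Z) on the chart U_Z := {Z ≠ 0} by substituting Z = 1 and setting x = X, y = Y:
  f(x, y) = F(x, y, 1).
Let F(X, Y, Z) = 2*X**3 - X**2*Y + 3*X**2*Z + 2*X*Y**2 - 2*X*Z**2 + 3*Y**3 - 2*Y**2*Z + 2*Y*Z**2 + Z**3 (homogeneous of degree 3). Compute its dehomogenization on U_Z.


f(x, y) = 2*x**3 - x**2*y + 3*x**2 + 2*x*y**2 - 2*x + 3*y**3 - 2*y**2 + 2*y + 1

On U_Z we set Z = 1. Each monomial c·X^i·Y^j·Z^k in F becomes c·x^i·y^j·1^k = c·x^i·y^j.
Substituting Z = 1: F(X, Y, 1) = 2*x**3 - x**2*y + 3*x**2 + 2*x*y**2 - 2*x + 3*y**3 - 2*y**2 + 2*y + 1.
Note: deg(f) ≤ deg(F) = 3; strict inequality happens when F is divisible by Z (lost terms).


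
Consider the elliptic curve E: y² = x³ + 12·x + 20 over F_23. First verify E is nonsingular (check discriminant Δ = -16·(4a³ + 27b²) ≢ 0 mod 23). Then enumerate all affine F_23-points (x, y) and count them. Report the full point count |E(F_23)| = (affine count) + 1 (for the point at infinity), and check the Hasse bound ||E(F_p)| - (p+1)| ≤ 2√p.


Affine points = {(2, 11), (2, 12), (6, 3), (6, 20), (9, 11), (9, 12), (10, 6), (10, 17), (12, 11), (12, 12), (13, 2), (13, 21), (17, 10), (17, 13), (19, 0), (20, 7), (20, 16)}; affine count = 17; |E(F_23)| = 18.

Discriminant check: Δ ∝ 4a³ + 27b² = 4·12³ + 27·20² = 4·1728 + 27·400 ≡ 2 (mod 23). Nonzero ⇒ E is nonsingular.
For each x ∈ F_23, compute rhs = x³ + 12·x + 20 mod 23, then count y ∈ F_23 with y² ≡ rhs.
  x = 0: rhs = 20, matching y values: none (0 points).
  x = 1: rhs = 10, matching y values: none (0 points).
  x = 2: rhs = 6, matching y values: 11, 12 (2 points).
  x = 3: rhs = 14, matching y values: none (0 points).
  x = 4: rhs = 17, matching y values: none (0 points).
  x = 5: rhs = 21, matching y values: none (0 points).
  x = 6: rhs = 9, matching y values: 3, 20 (2 points).
  x = 7: rhs = 10, matching y values: none (0 points).
  x = 8: rhs = 7, matching y values: none (0 points).
  x = 9: rhs = 6, matching y values: 11, 12 (2 points).
  x = 10: rhs = 13, matching y values: 6, 17 (2 points).
  x = 11: rhs = 11, matching y values: none (0 points).
  x = 12: rhs = 6, matching y values: 11, 12 (2 points).
  x = 13: rhs = 4, matching y values: 2, 21 (2 points).
  x = 14: rhs = 11, matching y values: none (0 points).
  x = 15: rhs = 10, matching y values: none (0 points).
  x = 16: rhs = 7, matching y values: none (0 points).
  x = 17: rhs = 8, matching y values: 10, 13 (2 points).
  x = 18: rhs = 19, matching y values: none (0 points).
  x = 19: rhs = 0, matching y values: 0 (1 points).
  x = 20: rhs = 3, matching y values: 7, 16 (2 points).
  x = 21: rhs = 11, matching y values: none (0 points).
  x = 22: rhs = 7, matching y values: none (0 points).
Total affine count: 17.
Full point count |E(F_23)| = 17 + 1 = 18.
Hasse bound: |18 − (23+1)| = |-6| = 6 ≤ 2√23 ≈ 9.5917 ✓.


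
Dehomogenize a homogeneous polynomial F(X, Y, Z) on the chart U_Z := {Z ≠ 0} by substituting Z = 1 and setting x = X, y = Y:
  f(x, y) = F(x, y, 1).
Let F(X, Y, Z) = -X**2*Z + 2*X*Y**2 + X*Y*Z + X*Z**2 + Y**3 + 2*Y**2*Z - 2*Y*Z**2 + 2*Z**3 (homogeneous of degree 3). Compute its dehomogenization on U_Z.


f(x, y) = -x**2 + 2*x*y**2 + x*y + x + y**3 + 2*y**2 - 2*y + 2

On U_Z we set Z = 1. Each monomial c·X^i·Y^j·Z^k in F becomes c·x^i·y^j·1^k = c·x^i·y^j.
Substituting Z = 1: F(X, Y, 1) = -x**2 + 2*x*y**2 + x*y + x + y**3 + 2*y**2 - 2*y + 2.
Note: deg(f) ≤ deg(F) = 3; strict inequality happens when F is divisible by Z (lost terms).


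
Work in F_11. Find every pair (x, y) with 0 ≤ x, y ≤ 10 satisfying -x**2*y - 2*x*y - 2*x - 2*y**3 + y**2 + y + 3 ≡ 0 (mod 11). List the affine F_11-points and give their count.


Affine F_11-points: {(0, 7), (1, 6), (2, 9), (4, 4), (4, 6), (4, 7), (5, 3), (7, 0), (7, 3), (8, 9), (10, 4)}; count = 11.

For each of the 121 pairs (x, y) ∈ F_11², evaluate f(x, y) mod 11. Record the zeros.
  x = 0: [0↦3, 1↦3, 2↦4, 3↦5, 4↦5, 5↦3, 6↦9, 7↦0, 8↦8, 9↦10, 10↦5]  zeros at y ∈ {7}
  x = 1: [0↦1, 1↦9, 2↦7, 3↦5, 4↦2, 5↦8, 6↦0, 7↦10, 8↦4, 9↦3, 10↦6]  zeros at y ∈ {6}
  x = 2: [0↦10, 1↦2, 2↦6, 3↦10, 4↦2, 5↦3, 6↦1, 7↦6, 8↦6, 9↦0, 10↦9]  zeros at y ∈ {9}
  x = 3: [0↦8, 1↦4, 2↦1, 3↦9, 4↦5, 5↦10, 6↦1, 7↦10, 8↦3, 9↦1, 10↦3]  zeros at y ∈ ∅
  x = 4: [0↦6, 1↦4, 2↦3, 3↦2, 4↦0, 5↦7, 6↦0, 7↦0, 8↦6, 9↦6, 10↦10]  zeros at y ∈ {4, 6, 7}
  x = 5: [0↦4, 1↦2, 2↦1, 3↦0, 4↦9, 5↦5, 6↦9, 7↦9, 8↦4, 9↦4, 10↦8]  zeros at y ∈ {3}
  x = 6: [0↦2, 1↦9, 2↦6, 3↦3, 4↦10, 5↦4, 6↦6, 7↦4, 8↦8, 9↦6, 10↦8]  zeros at y ∈ ∅
  x = 7: [0↦0, 1↦3, 2↦7, 3↦0, 4↦3, 5↦4, 6↦2, 7↦7, 8↦7, 9↦1, 10↦10]  zeros at y ∈ {0, 3}
  x = 8: [0↦9, 1↦6, 2↦4, 3↦2, 4↦10, 5↦5, 6↦8, 7↦7, 8↦1, 9↦0, 10↦3]  zeros at y ∈ {9}
  x = 9: [0↦7, 1↦7, 2↦8, 3↦9, 4↦9, 5↦7, 6↦2, 7↦4, 8↦1, 9↦3, 10↦9]  zeros at y ∈ ∅
  x = 10: [0↦5, 1↦6, 2↦8, 3↦10, 4↦0, 5↦10, 6↦6, 7↦9, 8↦7, 9↦10, 10↦6]  zeros at y ∈ {4}
Collecting zeros: affine points = {(0, 7), (1, 6), (2, 9), (4, 4), (4, 6), (4, 7), (5, 3), (7, 0), (7, 3), (8, 9), (10, 4)}.
Total count |C(F_11)_aff| = 11.
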